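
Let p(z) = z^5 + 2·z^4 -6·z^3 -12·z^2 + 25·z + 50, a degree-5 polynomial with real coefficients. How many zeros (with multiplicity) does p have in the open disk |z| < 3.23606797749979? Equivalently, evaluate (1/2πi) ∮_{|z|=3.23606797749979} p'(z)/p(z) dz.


The zeros of p are: (2 + 1i), (2 - 1i), (-2 + 1i), (-2 - 1i), -2.
Their magnitudes are: 2.236, 2.236, 2.236, 2.236, 2.
Zeros with |z| < R = 3.23606797749979: (2 + 1i), (2 - 1i), (-2 + 1i), (-2 - 1i), -2.
Count = 5.
By the argument principle, (1/2πi) ∮_{|z|=R} p'(z)/p(z) dz equals exactly this count.

Number of zeros inside |z| < 3.23606797749979: 5.


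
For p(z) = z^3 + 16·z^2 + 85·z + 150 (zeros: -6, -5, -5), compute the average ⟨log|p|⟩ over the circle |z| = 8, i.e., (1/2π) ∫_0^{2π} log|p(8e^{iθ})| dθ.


Zeros: -6, -5, -5; r = 8.
Inside |z| < r: -6, -5, -5. Outside (|z| ≥ r): ∅.
p(0) = 150, so log|p(0)| = log(150) = 5.0106.
Apply Jensen: I(r) = log|p(0)| + Σ_k log(r/|z_k|), summed over zeros inside |z| < r.
  log(r/|z_k|) for z_k = -6: log(8/6) = 0.2877
  log(r/|z_k|) for z_k = -5: log(8/5) = 0.4700
  log(r/|z_k|) for z_k = -5: log(8/5) = 0.4700
Sum over inside zeros: 1.2277.
I(r) = log|p(0)| + (inside sum) = 5.0106 + 1.2277 = 6.2383.
Closed form (all zeros inside, monic): I(r) = n·log(r) = 3·log(8) = 6.2383. ✓

I(r) ≈ 6.2383.


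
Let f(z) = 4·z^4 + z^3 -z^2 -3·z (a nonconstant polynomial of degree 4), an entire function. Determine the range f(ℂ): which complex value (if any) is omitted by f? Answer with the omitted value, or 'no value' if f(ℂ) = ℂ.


Little Picard bounds the complement of f(ℂ) to at most one point.
For every w ∈ ℂ, the equation p(z) − w = 0 is a nonconstant polynomial in z and hence has at least one root by the fundamental theorem of algebra. So p is surjective onto ℂ, omitting no value.

Omitted value: no value.


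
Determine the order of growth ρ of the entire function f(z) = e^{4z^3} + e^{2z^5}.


Each summand is entire of order 3 and 5 respectively (as in the single-exponential case). The order of a sum is at most the max of the orders, so ρ ≤ 5. For the lower bound: on |z|=r choose arg z so that 2z^5 is real positive; then |e^{2z^5}| = e^{2r^5} while |e^{4z^3}| ≤ e^{4r^3} = o(e^{2r^5}). So |f| ≥ e^{2r^5}(1 − o(1)) and ρ ≥ 5. Hence ρ = max(3, 5) = 5.
Therefore ρ = 5.

Order ρ = 5.


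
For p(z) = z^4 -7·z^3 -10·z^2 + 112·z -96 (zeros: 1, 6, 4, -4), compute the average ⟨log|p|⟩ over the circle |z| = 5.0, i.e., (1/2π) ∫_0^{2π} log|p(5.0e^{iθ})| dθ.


Zeros: -4, 1, 4, 6; r = 5.0.
Inside |z| < r: -4, 1, 4. Outside (|z| ≥ r): 6.
p(0) = -96, so log|p(0)| = log(96) = 4.5643.
Apply Jensen: I(r) = log|p(0)| + Σ_k log(r/|z_k|), summed over zeros inside |z| < r.
  log(r/|z_k|) for z_k = 1: log(5.0/1) = 1.6094
  log(r/|z_k|) for z_k = 4: log(5.0/4) = 0.2231
  log(r/|z_k|) for z_k = -4: log(5.0/4) = 0.2231
  Outside zeros (6) contribute nothing to the Jensen sum.
Sum over inside zeros: 2.0557.
I(r) = log|p(0)| + (inside sum) = 4.5643 + 2.0557 = 6.6201.
Note: since some zeros are outside |z| ≤ r, the simplified n·log(r) form does NOT apply — only the inside zeros contribute.

I(r) ≈ 6.6201.


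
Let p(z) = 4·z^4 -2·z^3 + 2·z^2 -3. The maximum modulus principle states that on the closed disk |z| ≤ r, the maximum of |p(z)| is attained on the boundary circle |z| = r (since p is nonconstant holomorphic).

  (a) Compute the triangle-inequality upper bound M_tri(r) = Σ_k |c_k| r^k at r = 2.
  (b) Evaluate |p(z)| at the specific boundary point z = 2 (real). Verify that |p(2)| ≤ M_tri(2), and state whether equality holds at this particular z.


Coefficients: c_0 = -3, c_1 = 0, c_2 = 2, c_3 = -2, c_4 = 4. Radius r = 2.
Part (a). Triangle bound: M_tri(r) = Σ_k |c_k| r^k
  = |-3|·2^0 + |0|·2^1 + |2|·2^2 + |-2|·2^3 + |4|·2^4
  = 3 + 0 + 8 + 16 + 64 = 91.
This bounds M(r) := max_{|z|=r} |p(z)| from above; equality holds iff all terms c_k z^k can be made to align in phase at a single z on |z|=r.
Part (b). At z = 2 (real, on the circle |z| = r):
  p(2) = (-3)·2^0 + (0)·2^1 + (2)·2^2 + (-2)·2^3 + (4)·2^4 = 53.
  |p(2)| = 53.
Check: |p(2)| = 53 ≤ 91 = M_tri(2). ✓ Equality does not hold at z = 2 (the coefficients have mixed signs, so the terms do not all align in phase there).

M_tri(2) = 91; |p(2)| = 53; equality at z=2: no.


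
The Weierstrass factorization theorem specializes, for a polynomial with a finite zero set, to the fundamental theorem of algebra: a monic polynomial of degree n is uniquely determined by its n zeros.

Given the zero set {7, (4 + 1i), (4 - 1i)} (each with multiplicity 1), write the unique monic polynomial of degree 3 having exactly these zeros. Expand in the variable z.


The polynomial is p(z) = ∏_{α ∈ S} (z − α), where S = {7, (4 + 1i), (4 - 1i)}.
Expanding the product yields: p(z) = z^3 -15·z^2 + 73·z -119.
Note conjugate pairs combine to real quadratics: (z − (4+1i))(z − (4−1i)) = z² − 8z + 17.
The resulting polynomial has degree 3 and real coefficients as required.

p(z) = z^3 -15·z^2 + 73·z -119.


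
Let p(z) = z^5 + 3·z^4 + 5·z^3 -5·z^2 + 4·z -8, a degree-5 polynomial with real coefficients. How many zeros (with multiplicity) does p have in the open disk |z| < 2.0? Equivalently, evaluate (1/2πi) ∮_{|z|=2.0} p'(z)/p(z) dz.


The zeros of p are: 1, (-2 + 2i), (-2 - 2i), (0 + 1i), (0 - 1i).
Their magnitudes are: 1, 2.828, 2.828, 1, 1.
Zeros with |z| < R = 2.0: 1, (0 + 1i), (0 - 1i).
Count = 3.
By the argument principle, (1/2πi) ∮_{|z|=R} p'(z)/p(z) dz equals exactly this count.

Number of zeros inside |z| < 2.0: 3.


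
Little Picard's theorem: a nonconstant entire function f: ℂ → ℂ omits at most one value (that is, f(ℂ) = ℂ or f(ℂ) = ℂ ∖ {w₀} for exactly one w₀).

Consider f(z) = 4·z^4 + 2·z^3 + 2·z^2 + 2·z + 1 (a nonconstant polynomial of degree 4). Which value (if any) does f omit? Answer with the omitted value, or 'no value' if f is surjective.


Little Picard bounds the complement of f(ℂ) to at most one point.
For every w ∈ ℂ, the equation p(z) − w = 0 is a nonconstant polynomial in z and hence has at least one root by the fundamental theorem of algebra. So p is surjective onto ℂ, omitting no value.

Omitted value: no value.


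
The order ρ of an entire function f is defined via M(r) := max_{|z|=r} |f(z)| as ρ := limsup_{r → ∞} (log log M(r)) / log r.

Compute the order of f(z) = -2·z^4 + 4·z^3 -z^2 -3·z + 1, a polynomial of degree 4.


|f(z)| ≤ Σ|c_k|·r^k = O(r^4) as r → ∞. Polynomial growth is O(e^{r^ε}) for every ε > 0 (since r^4/e^{r^ε} → 0), so ρ ≤ ε for all ε > 0, i.e. ρ = 0. Every nonconstant polynomial has order 0.
Therefore ρ = 0.

Order ρ = 0.


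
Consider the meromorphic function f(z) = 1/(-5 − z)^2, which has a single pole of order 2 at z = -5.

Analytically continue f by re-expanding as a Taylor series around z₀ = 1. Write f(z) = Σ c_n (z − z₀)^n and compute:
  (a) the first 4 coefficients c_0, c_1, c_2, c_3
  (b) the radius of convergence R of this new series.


Let w = z − z₀, so z = z₀ + w.
Then -5 − z = -5 − (z₀ + w) = (-5 − z₀) − w = -6 − w.
f(z) = 1/(-6 − w)^2 = (1/(-6)^2) · (1 − w/(-6))^{−2}.
By the binomial series (1−u)^{−2} = Σ_{n≥0} C(n+1, 1) u^n for |u|<1, with u = w/(-6):
  c_n = C(n+1, 1) / (-6)^(n+2).
  c_0 = 1/(-6)^2 = 1/36.
  c_1 = 2/(-6)^3 = -1/108.
  c_2 = 3/(-6)^4 = 1/432.
  c_3 = 4/(-6)^5 = -1/1944.
The series is valid for |w/d| < 1, i.e. |z − z₀| < |d|.
Radius of convergence: R = |-5 − z₀| = |-6| = 6 (distance from z₀ to the singularity z = -5).

c_0 = 1/36, c_1 = -1/108, c_2 = 1/432, c_3 = -1/1944; R = 6.


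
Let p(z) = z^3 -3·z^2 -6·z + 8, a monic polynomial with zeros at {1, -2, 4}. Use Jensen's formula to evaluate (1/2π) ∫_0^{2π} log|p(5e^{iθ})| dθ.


Zeros: -2, 1, 4; r = 5.
Inside |z| < r: -2, 1, 4. Outside (|z| ≥ r): ∅.
p(0) = 8, so log|p(0)| = log(8) = 2.0794.
Apply Jensen: I(r) = log|p(0)| + Σ_k log(r/|z_k|), summed over zeros inside |z| < r.
  log(r/|z_k|) for z_k = 1: log(5/1) = 1.6094
  log(r/|z_k|) for z_k = -2: log(5/2) = 0.9163
  log(r/|z_k|) for z_k = 4: log(5/4) = 0.2231
Sum over inside zeros: 2.7489.
I(r) = log|p(0)| + (inside sum) = 2.0794 + 2.7489 = 4.8283.
Closed form (all zeros inside, monic): I(r) = n·log(r) = 3·log(5) = 4.8283. ✓

I(r) ≈ 4.8283.


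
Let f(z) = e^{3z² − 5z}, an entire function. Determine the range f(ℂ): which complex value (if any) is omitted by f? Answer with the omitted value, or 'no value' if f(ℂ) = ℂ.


Little Picard bounds the complement of f(ℂ) to at most one point.
The exponent g(z) = 3z² − 5z is a nonconstant polynomial, hence surjective onto ℂ. So e^{g(z)} takes every value in {e^w : w ∈ ℂ} = ℂ ∖ {0}. Adding 0 shifts the range to ℂ ∖ {0}. f omits exactly 0.

Omitted value: 0.


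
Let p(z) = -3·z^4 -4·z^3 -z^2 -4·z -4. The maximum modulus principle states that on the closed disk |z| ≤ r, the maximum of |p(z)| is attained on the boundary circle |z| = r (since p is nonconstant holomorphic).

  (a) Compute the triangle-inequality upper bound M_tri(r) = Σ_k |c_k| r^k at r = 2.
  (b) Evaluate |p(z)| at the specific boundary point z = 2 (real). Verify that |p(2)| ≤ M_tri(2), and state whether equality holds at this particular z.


Coefficients: c_0 = -4, c_1 = -4, c_2 = -1, c_3 = -4, c_4 = -3. Radius r = 2.
Part (a). Triangle bound: M_tri(r) = Σ_k |c_k| r^k
  = |-4|·2^0 + |-4|·2^1 + |-1|·2^2 + |-4|·2^3 + |-3|·2^4
  = 4 + 8 + 4 + 32 + 48 = 96.
This bounds M(r) := max_{|z|=r} |p(z)| from above; equality holds iff all terms c_k z^k can be made to align in phase at a single z on |z|=r.
Part (b). At z = 2 (real, on the circle |z| = r):
  p(2) = (-4)·2^0 + (-4)·2^1 + (-1)·2^2 + (-4)·2^3 + (-3)·2^4 = -96.
  |p(2)| = 96.
Since all nonzero coefficients share the same sign, |p(2)| = 96 = M_tri(2); the triangle bound is attained at z = 2, so in fact M(r) = 96.

M_tri(2) = 96; |p(2)| = 96; equality at z=2: yes.


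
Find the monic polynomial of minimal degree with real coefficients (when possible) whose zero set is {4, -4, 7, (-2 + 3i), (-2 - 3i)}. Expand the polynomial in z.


The polynomial is p(z) = ∏_{α ∈ S} (z − α), where S = {4, -4, 7, (-2 + 3i), (-2 - 3i)}.
Expanding the product yields: p(z) = z^5 -3·z^4 -31·z^3 -43·z^2 + 240·z + 1456.
Note conjugate pairs combine to real quadratics: (z − (-2+3i))(z − (-2−3i)) = z² + 4z + 13.
The resulting polynomial has degree 5 and real coefficients as required.

p(z) = z^5 -3·z^4 -31·z^3 -43·z^2 + 240·z + 1456.


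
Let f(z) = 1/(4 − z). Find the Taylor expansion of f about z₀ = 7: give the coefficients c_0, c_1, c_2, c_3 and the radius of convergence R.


Let w = z − z₀, so z = z₀ + w.
Then 4 − z = 4 − (z₀ + w) = (4 − z₀) − w = -3 − w.
f(z) = 1/(-3 − w) = (1/(-3)) · 1/(1 − w/(-3)) = Σ_{n≥0} w^n / (-3)^(n+1).
So c_n = 1/(-3)^(n+1):
  c_0 = 1/(-3)^1 = -1/3.
  c_1 = 1/(-3)^2 = 1/9.
  c_2 = 1/(-3)^3 = -1/27.
  c_3 = 1/(-3)^4 = 1/81.
The series is valid for |w/d| < 1, i.e. |z − z₀| < |d|.
Radius of convergence: R = |4 − z₀| = |-3| = 3 (distance from z₀ to the singularity z = 4).

c_0 = -1/3, c_1 = 1/9, c_2 = -1/27, c_3 = 1/81; R = 3.


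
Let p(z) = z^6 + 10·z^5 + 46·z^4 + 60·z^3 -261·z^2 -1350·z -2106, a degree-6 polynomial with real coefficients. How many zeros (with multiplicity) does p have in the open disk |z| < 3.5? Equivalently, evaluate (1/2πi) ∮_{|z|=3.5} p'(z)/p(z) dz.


The zeros of p are: 3, (-2 + 3i), (-2 - 3i), -3, (-3 + 3i), (-3 - 3i).
Their magnitudes are: 3, 3.606, 3.606, 3, 4.243, 4.243.
Zeros with |z| < R = 3.5: 3, -3.
Count = 2.
By the argument principle, (1/2πi) ∮_{|z|=R} p'(z)/p(z) dz equals exactly this count.

Number of zeros inside |z| < 3.5: 2.


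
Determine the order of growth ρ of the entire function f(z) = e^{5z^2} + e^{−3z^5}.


Each summand is entire of order 2 and 5 respectively (as in the single-exponential case). The order of a sum is at most the max of the orders, so ρ ≤ 5. For the lower bound: on |z|=r choose arg z so that -3z^5 is real positive; then |e^{-3z^5}| = e^{3r^5} while |e^{5z^2}| ≤ e^{5r^2} = o(e^{3r^5}). So |f| ≥ e^{3r^5}(1 − o(1)) and ρ ≥ 5. Hence ρ = max(2, 5) = 5.
Therefore ρ = 5.

Order ρ = 5.


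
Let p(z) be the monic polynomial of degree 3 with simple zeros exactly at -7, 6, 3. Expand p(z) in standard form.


The polynomial is p(z) = ∏_{α ∈ S} (z − α), where S = {-7, 6, 3}.
Expanding the product yields: p(z) = z^3 -2·z^2 -45·z + 126.
The resulting polynomial has degree 3 and real coefficients as required.

p(z) = z^3 -2·z^2 -45·z + 126.


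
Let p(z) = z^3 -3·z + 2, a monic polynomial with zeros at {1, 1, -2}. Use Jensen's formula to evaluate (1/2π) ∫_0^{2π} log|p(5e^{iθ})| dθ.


Zeros: -2, 1, 1; r = 5.
Inside |z| < r: -2, 1, 1. Outside (|z| ≥ r): ∅.
p(0) = 2, so log|p(0)| = log(2) = 0.6931.
Apply Jensen: I(r) = log|p(0)| + Σ_k log(r/|z_k|), summed over zeros inside |z| < r.
  log(r/|z_k|) for z_k = 1: log(5/1) = 1.6094
  log(r/|z_k|) for z_k = 1: log(5/1) = 1.6094
  log(r/|z_k|) for z_k = -2: log(5/2) = 0.9163
Sum over inside zeros: 4.1352.
I(r) = log|p(0)| + (inside sum) = 0.6931 + 4.1352 = 4.8283.
Closed form (all zeros inside, monic): I(r) = n·log(r) = 3·log(5) = 4.8283. ✓

I(r) ≈ 4.8283.


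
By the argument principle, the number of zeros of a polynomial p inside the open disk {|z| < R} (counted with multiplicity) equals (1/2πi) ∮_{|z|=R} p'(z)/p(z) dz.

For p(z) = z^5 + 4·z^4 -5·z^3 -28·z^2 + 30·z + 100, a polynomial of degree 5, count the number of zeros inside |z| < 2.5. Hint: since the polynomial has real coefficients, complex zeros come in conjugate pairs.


The zeros of p are: (2 + 1i), (2 - 1i), (-3 + 1i), (-3 - 1i), -2.
Their magnitudes are: 2.236, 2.236, 3.162, 3.162, 2.
Zeros with |z| < R = 2.5: (2 + 1i), (2 - 1i), -2.
Count = 3.
By the argument principle, (1/2πi) ∮_{|z|=R} p'(z)/p(z) dz equals exactly this count.

Number of zeros inside |z| < 2.5: 3.


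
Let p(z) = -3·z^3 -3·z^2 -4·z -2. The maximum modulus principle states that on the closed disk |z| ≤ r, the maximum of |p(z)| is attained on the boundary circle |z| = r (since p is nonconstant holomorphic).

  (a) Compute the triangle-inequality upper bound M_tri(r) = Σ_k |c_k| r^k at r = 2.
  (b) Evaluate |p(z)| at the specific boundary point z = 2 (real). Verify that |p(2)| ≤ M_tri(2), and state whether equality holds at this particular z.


Coefficients: c_0 = -2, c_1 = -4, c_2 = -3, c_3 = -3. Radius r = 2.
Part (a). Triangle bound: M_tri(r) = Σ_k |c_k| r^k
  = |-2|·2^0 + |-4|·2^1 + |-3|·2^2 + |-3|·2^3
  = 2 + 8 + 12 + 24 = 46.
This bounds M(r) := max_{|z|=r} |p(z)| from above; equality holds iff all terms c_k z^k can be made to align in phase at a single z on |z|=r.
Part (b). At z = 2 (real, on the circle |z| = r):
  p(2) = (-2)·2^0 + (-4)·2^1 + (-3)·2^2 + (-3)·2^3 = -46.
  |p(2)| = 46.
Since all nonzero coefficients share the same sign, |p(2)| = 46 = M_tri(2); the triangle bound is attained at z = 2, so in fact M(r) = 46.

M_tri(2) = 46; |p(2)| = 46; equality at z=2: yes.


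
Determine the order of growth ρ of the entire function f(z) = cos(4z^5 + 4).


Write cos(w) = (e^{iw} ± e^{−iw})/(2 or 2i), so |cos(w)| ≤ e^{|w|}. With w = 4z^5 + 4, |w| ≤ 4r^5 + 4 on |z|=r, giving M(r) ≤ e^{4r^5 + 4} and ρ ≤ 5. For the lower bound, choose z on |z|=r with 4z^5 purely imaginary of modulus 4r^5; then |cos(4z^5 + 4)| grows like e^{4r^5}/2, so ρ ≥ 5. Hence ρ = 5.
Therefore ρ = 5.

Order ρ = 5.


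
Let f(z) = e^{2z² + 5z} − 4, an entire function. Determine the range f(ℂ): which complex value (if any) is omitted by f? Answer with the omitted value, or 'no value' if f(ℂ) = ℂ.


Little Picard bounds the complement of f(ℂ) to at most one point.
The exponent g(z) = 2z² + 5z is a nonconstant polynomial, hence surjective onto ℂ. So e^{g(z)} takes every value in {e^w : w ∈ ℂ} = ℂ ∖ {0}. Adding -4 shifts the range to ℂ ∖ {-4}. f omits exactly -4.

Omitted value: -4.


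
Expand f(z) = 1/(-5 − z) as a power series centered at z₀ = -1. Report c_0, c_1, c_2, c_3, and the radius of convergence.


Let w = z − z₀, so z = z₀ + w.
Then -5 − z = -5 − (z₀ + w) = (-5 − z₀) − w = -4 − w.
f(z) = 1/(-4 − w) = (1/(-4)) · 1/(1 − w/(-4)) = Σ_{n≥0} w^n / (-4)^(n+1).
So c_n = 1/(-4)^(n+1):
  c_0 = 1/(-4)^1 = -1/4.
  c_1 = 1/(-4)^2 = 1/16.
  c_2 = 1/(-4)^3 = -1/64.
  c_3 = 1/(-4)^4 = 1/256.
The series is valid for |w/d| < 1, i.e. |z − z₀| < |d|.
Radius of convergence: R = |-5 − z₀| = |-4| = 4 (distance from z₀ to the singularity z = -5).

c_0 = -1/4, c_1 = 1/16, c_2 = -1/64, c_3 = 1/256; R = 4.


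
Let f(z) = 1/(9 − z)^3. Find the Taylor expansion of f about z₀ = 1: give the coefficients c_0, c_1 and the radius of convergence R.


Let w = z − z₀, so z = z₀ + w.
Then 9 − z = 9 − (z₀ + w) = (9 − z₀) − w = 8 − w.
f(z) = 1/(8 − w)^3 = (1/(8)^3) · (1 − w/(8))^{−3}.
By the binomial series (1−u)^{−3} = Σ_{n≥0} C(n+2, 2) u^n for |u|<1, with u = w/(8):
  c_n = C(n+2, 2) / (8)^(n+3).
  c_0 = 1/(8)^3 = 1/512.
  c_1 = 3/(8)^4 = 3/4096.
The series is valid for |w/d| < 1, i.e. |z − z₀| < |d|.
Radius of convergence: R = |9 − z₀| = |8| = 8 (distance from z₀ to the singularity z = 9).

c_0 = 1/512, c_1 = 3/4096; R = 8.


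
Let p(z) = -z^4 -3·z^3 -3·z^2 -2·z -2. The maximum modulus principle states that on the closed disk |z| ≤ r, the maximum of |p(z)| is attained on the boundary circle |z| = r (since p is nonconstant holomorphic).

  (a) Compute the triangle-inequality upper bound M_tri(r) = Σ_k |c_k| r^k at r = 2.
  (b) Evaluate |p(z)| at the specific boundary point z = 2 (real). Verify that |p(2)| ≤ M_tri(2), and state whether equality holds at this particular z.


Coefficients: c_0 = -2, c_1 = -2, c_2 = -3, c_3 = -3, c_4 = -1. Radius r = 2.
Part (a). Triangle bound: M_tri(r) = Σ_k |c_k| r^k
  = |-2|·2^0 + |-2|·2^1 + |-3|·2^2 + |-3|·2^3 + |-1|·2^4
  = 2 + 4 + 12 + 24 + 16 = 58.
This bounds M(r) := max_{|z|=r} |p(z)| from above; equality holds iff all terms c_k z^k can be made to align in phase at a single z on |z|=r.
Part (b). At z = 2 (real, on the circle |z| = r):
  p(2) = (-2)·2^0 + (-2)·2^1 + (-3)·2^2 + (-3)·2^3 + (-1)·2^4 = -58.
  |p(2)| = 58.
Since all nonzero coefficients share the same sign, |p(2)| = 58 = M_tri(2); the triangle bound is attained at z = 2, so in fact M(r) = 58.

M_tri(2) = 58; |p(2)| = 58; equality at z=2: yes.


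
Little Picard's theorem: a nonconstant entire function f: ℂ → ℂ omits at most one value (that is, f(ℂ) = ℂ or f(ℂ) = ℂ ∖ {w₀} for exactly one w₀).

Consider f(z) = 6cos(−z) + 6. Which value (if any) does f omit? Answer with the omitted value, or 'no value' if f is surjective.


Little Picard bounds the complement of f(ℂ) to at most one point.
cos is entire and surjective onto ℂ: for every w ∈ ℂ, cos(ζ) = w has a solution ζ ∈ ℂ (e.g., via the complex inverse arccos). With ζ = −z this gives z = ζ/(-1). Then 6·cos(−z) takes every value in 6·ℂ = ℂ, and adding 6 is a bijection of ℂ. So f is surjective and omits no value. (Note: only on the real line is cos bounded by [−1, 1].)

Omitted value: no value.


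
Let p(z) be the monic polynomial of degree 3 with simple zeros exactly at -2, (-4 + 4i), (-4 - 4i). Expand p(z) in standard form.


The polynomial is p(z) = ∏_{α ∈ S} (z − α), where S = {-2, (-4 + 4i), (-4 - 4i)}.
Expanding the product yields: p(z) = z^3 + 10·z^2 + 48·z + 64.
Note conjugate pairs combine to real quadratics: (z − (-4+4i))(z − (-4−4i)) = z² + 8z + 32.
The resulting polynomial has degree 3 and real coefficients as required.

p(z) = z^3 + 10·z^2 + 48·z + 64.


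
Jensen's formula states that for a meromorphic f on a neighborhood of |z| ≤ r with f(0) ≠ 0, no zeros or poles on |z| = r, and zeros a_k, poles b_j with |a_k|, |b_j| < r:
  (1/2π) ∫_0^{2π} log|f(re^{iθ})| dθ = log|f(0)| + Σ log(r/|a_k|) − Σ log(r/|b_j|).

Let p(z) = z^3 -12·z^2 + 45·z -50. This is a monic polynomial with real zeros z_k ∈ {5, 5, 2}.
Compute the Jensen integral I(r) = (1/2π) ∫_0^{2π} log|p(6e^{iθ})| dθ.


Zeros: 2, 5, 5; r = 6.
Inside |z| < r: 2, 5, 5. Outside (|z| ≥ r): ∅.
p(0) = -50, so log|p(0)| = log(50) = 3.9120.
Apply Jensen: I(r) = log|p(0)| + Σ_k log(r/|z_k|), summed over zeros inside |z| < r.
  log(r/|z_k|) for z_k = 5: log(6/5) = 0.1823
  log(r/|z_k|) for z_k = 5: log(6/5) = 0.1823
  log(r/|z_k|) for z_k = 2: log(6/2) = 1.0986
Sum over inside zeros: 1.4633.
I(r) = log|p(0)| + (inside sum) = 3.9120 + 1.4633 = 5.3753.
Closed form (all zeros inside, monic): I(r) = n·log(r) = 3·log(6) = 5.3753. ✓

I(r) ≈ 5.3753.


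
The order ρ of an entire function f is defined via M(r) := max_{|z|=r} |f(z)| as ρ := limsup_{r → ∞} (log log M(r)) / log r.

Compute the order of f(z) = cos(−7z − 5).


cos(w) is a linear combination of e^{iw} and e^{−iw} (or e^w, e^{−w} in the hyperbolic case), so |cos(w)| ≤ e^{|w|}. With w = −7z − 5, |w| ≤ 7|z| + 5 = 7r + 5 on |z| = r, giving M(r) ≤ e^{7r + 5}, so ρ ≤ 1. On a suitable ray (z = it for sin/cos; z = t for sinh/cosh, t real → ∞), |cos(−7z − 5)| grows like e^{7|t|}/2, so ρ ≥ 1. Hence ρ = 1.
Therefore ρ = 1.

Order ρ = 1.


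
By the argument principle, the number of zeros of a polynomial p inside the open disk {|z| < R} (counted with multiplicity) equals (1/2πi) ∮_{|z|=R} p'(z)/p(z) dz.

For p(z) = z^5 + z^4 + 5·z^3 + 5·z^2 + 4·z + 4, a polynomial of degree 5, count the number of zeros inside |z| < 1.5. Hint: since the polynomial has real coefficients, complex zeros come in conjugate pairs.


The zeros of p are: (0 + 1i), (0 - 1i), (0 + 2i), (0 - 2i), -1.
Their magnitudes are: 1, 1, 2, 2, 1.
Zeros with |z| < R = 1.5: (0 + 1i), (0 - 1i), -1.
Count = 3.
By the argument principle, (1/2πi) ∮_{|z|=R} p'(z)/p(z) dz equals exactly this count.

Number of zeros inside |z| < 1.5: 3.


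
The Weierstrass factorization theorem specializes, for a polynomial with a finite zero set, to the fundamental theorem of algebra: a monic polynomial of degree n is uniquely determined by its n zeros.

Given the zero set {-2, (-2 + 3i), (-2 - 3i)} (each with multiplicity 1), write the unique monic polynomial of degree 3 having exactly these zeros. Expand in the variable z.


The polynomial is p(z) = ∏_{α ∈ S} (z − α), where S = {-2, (-2 + 3i), (-2 - 3i)}.
Expanding the product yields: p(z) = z^3 + 6·z^2 + 21·z + 26.
Note conjugate pairs combine to real quadratics: (z − (-2+3i))(z − (-2−3i)) = z² + 4z + 13.
The resulting polynomial has degree 3 and real coefficients as required.

p(z) = z^3 + 6·z^2 + 21·z + 26.


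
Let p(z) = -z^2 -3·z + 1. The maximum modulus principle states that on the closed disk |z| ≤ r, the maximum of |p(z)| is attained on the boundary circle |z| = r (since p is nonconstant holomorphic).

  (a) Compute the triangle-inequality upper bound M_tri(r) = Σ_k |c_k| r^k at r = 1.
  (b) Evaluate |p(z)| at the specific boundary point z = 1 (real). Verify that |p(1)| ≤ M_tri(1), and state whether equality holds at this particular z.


Coefficients: c_0 = 1, c_1 = -3, c_2 = -1. Radius r = 1.
Part (a). Triangle bound: M_tri(r) = Σ_k |c_k| r^k
  = |1|·1^0 + |-3|·1^1 + |-1|·1^2
  = 1 + 3 + 1 = 5.
This bounds M(r) := max_{|z|=r} |p(z)| from above; equality holds iff all terms c_k z^k can be made to align in phase at a single z on |z|=r.
Part (b). At z = 1 (real, on the circle |z| = r):
  p(1) = (1)·1^0 + (-3)·1^1 + (-1)·1^2 = -3.
  |p(1)| = 3.
Check: |p(1)| = 3 ≤ 5 = M_tri(1). ✓ Equality does not hold at z = 1 (the coefficients have mixed signs, so the terms do not all align in phase there).

M_tri(1) = 5; |p(1)| = 3; equality at z=1: no.


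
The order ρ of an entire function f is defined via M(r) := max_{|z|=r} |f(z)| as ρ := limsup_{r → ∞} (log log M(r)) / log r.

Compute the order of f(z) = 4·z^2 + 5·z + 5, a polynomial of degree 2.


|f(z)| ≤ Σ|c_k|·r^k = O(r^2) as r → ∞. Polynomial growth is O(e^{r^ε}) for every ε > 0 (since r^2/e^{r^ε} → 0), so ρ ≤ ε for all ε > 0, i.e. ρ = 0. Every nonconstant polynomial has order 0.
Therefore ρ = 0.

Order ρ = 0.


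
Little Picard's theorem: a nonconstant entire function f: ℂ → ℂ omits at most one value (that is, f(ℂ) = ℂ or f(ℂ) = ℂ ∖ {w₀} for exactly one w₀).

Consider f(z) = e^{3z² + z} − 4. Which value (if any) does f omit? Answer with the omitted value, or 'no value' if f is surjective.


Little Picard bounds the complement of f(ℂ) to at most one point.
The exponent g(z) = 3z² + z is a nonconstant polynomial, hence surjective onto ℂ. So e^{g(z)} takes every value in {e^w : w ∈ ℂ} = ℂ ∖ {0}. Adding -4 shifts the range to ℂ ∖ {-4}. f omits exactly -4.

Omitted value: -4.


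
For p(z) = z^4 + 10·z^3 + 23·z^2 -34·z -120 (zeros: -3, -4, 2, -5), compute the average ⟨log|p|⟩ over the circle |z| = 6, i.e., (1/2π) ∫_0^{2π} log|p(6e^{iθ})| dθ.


Zeros: -5, -4, -3, 2; r = 6.
Inside |z| < r: -5, -4, -3, 2. Outside (|z| ≥ r): ∅.
p(0) = -120, so log|p(0)| = log(120) = 4.7875.
Apply Jensen: I(r) = log|p(0)| + Σ_k log(r/|z_k|), summed over zeros inside |z| < r.
  log(r/|z_k|) for z_k = -3: log(6/3) = 0.6931
  log(r/|z_k|) for z_k = -4: log(6/4) = 0.4055
  log(r/|z_k|) for z_k = 2: log(6/2) = 1.0986
  log(r/|z_k|) for z_k = -5: log(6/5) = 0.1823
Sum over inside zeros: 2.3795.
I(r) = log|p(0)| + (inside sum) = 4.7875 + 2.3795 = 7.1670.
Closed form (all zeros inside, monic): I(r) = n·log(r) = 4·log(6) = 7.1670. ✓

I(r) ≈ 7.1670.


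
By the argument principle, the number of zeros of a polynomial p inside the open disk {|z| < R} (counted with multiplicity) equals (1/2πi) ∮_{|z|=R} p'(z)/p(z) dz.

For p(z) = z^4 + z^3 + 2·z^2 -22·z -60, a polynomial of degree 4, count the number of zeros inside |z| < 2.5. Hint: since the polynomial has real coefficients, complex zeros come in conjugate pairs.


The zeros of p are: 3, (-1 + 3i), (-1 - 3i), -2.
Their magnitudes are: 3, 3.162, 3.162, 2.
Zeros with |z| < R = 2.5: -2.
Count = 1.
By the argument principle, (1/2πi) ∮_{|z|=R} p'(z)/p(z) dz equals exactly this count.

Number of zeros inside |z| < 2.5: 1.


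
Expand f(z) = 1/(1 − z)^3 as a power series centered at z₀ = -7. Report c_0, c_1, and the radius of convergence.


Let w = z − z₀, so z = z₀ + w.
Then 1 − z = 1 − (z₀ + w) = (1 − z₀) − w = 8 − w.
f(z) = 1/(8 − w)^3 = (1/(8)^3) · (1 − w/(8))^{−3}.
By the binomial series (1−u)^{−3} = Σ_{n≥0} C(n+2, 2) u^n for |u|<1, with u = w/(8):
  c_n = C(n+2, 2) / (8)^(n+3).
  c_0 = 1/(8)^3 = 1/512.
  c_1 = 3/(8)^4 = 3/4096.
The series is valid for |w/d| < 1, i.e. |z − z₀| < |d|.
Radius of convergence: R = |1 − z₀| = |8| = 8 (distance from z₀ to the singularity z = 1).

c_0 = 1/512, c_1 = 3/4096; R = 8.


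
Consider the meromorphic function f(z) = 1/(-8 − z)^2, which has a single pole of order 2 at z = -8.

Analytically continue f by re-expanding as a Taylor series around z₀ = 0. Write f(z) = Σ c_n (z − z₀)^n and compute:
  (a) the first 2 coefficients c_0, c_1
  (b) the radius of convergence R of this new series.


Let w = z − z₀, so z = z₀ + w.
Then -8 − z = -8 − (z₀ + w) = (-8 − z₀) − w = -8 − w.
f(z) = 1/(-8 − w)^2 = (1/(-8)^2) · (1 − w/(-8))^{−2}.
By the binomial series (1−u)^{−2} = Σ_{n≥0} C(n+1, 1) u^n for |u|<1, with u = w/(-8):
  c_n = C(n+1, 1) / (-8)^(n+2).
  c_0 = 1/(-8)^2 = 1/64.
  c_1 = 2/(-8)^3 = -1/256.
The series is valid for |w/d| < 1, i.e. |z − z₀| < |d|.
Radius of convergence: R = |-8 − z₀| = |-8| = 8 (distance from z₀ to the singularity z = -8).

c_0 = 1/64, c_1 = -1/256; R = 8.


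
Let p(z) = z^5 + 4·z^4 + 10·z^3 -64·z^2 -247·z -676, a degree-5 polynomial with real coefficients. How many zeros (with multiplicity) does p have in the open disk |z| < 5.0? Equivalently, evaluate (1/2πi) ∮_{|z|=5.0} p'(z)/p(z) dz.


The zeros of p are: (-2 + 3i), (-2 - 3i), (-2 + 3i), (-2 - 3i), 4.
Their magnitudes are: 3.606, 3.606, 3.606, 3.606, 4.
Zeros with |z| < R = 5.0: (-2 + 3i), (-2 - 3i), (-2 + 3i), (-2 - 3i), 4.
Count = 5.
By the argument principle, (1/2πi) ∮_{|z|=R} p'(z)/p(z) dz equals exactly this count.

Number of zeros inside |z| < 5.0: 5.


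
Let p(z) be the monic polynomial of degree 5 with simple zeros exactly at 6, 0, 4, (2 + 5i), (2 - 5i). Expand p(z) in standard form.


The polynomial is p(z) = ∏_{α ∈ S} (z − α), where S = {6, 0, 4, (2 + 5i), (2 - 5i)}.
Expanding the product yields: p(z) = z^5 -14·z^4 + 93·z^3 -386·z^2 + 696·z.
Note conjugate pairs combine to real quadratics: (z − (2+5i))(z − (2−5i)) = z² − 4z + 29.
The resulting polynomial has degree 5 and real coefficients as required.

p(z) = z^5 -14·z^4 + 93·z^3 -386·z^2 + 696·z.


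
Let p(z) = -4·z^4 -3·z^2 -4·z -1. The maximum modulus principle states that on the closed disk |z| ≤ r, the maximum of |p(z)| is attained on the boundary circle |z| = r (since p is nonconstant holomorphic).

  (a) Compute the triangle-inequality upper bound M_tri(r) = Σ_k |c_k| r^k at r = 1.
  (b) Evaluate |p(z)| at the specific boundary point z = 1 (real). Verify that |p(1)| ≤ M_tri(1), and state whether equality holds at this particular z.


Coefficients: c_0 = -1, c_1 = -4, c_2 = -3, c_3 = 0, c_4 = -4. Radius r = 1.
Part (a). Triangle bound: M_tri(r) = Σ_k |c_k| r^k
  = |-1|·1^0 + |-4|·1^1 + |-3|·1^2 + |0|·1^3 + |-4|·1^4
  = 1 + 4 + 3 + 0 + 4 = 12.
This bounds M(r) := max_{|z|=r} |p(z)| from above; equality holds iff all terms c_k z^k can be made to align in phase at a single z on |z|=r.
Part (b). At z = 1 (real, on the circle |z| = r):
  p(1) = (-1)·1^0 + (-4)·1^1 + (-3)·1^2 + (0)·1^3 + (-4)·1^4 = -12.
  |p(1)| = 12.
Since all nonzero coefficients share the same sign, |p(1)| = 12 = M_tri(1); the triangle bound is attained at z = 1, so in fact M(r) = 12.

M_tri(1) = 12; |p(1)| = 12; equality at z=1: yes.


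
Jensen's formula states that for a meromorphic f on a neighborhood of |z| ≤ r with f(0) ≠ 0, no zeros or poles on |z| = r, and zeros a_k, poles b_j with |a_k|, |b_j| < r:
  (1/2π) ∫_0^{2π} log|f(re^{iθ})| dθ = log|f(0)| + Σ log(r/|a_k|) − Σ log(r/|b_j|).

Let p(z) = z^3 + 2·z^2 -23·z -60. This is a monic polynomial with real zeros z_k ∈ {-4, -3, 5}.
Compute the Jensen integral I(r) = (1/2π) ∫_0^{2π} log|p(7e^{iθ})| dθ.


Zeros: -4, -3, 5; r = 7.
Inside |z| < r: -4, -3, 5. Outside (|z| ≥ r): ∅.
p(0) = -60, so log|p(0)| = log(60) = 4.0943.
Apply Jensen: I(r) = log|p(0)| + Σ_k log(r/|z_k|), summed over zeros inside |z| < r.
  log(r/|z_k|) for z_k = -4: log(7/4) = 0.5596
  log(r/|z_k|) for z_k = -3: log(7/3) = 0.8473
  log(r/|z_k|) for z_k = 5: log(7/5) = 0.3365
Sum over inside zeros: 1.7434.
I(r) = log|p(0)| + (inside sum) = 4.0943 + 1.7434 = 5.8377.
Closed form (all zeros inside, monic): I(r) = n·log(r) = 3·log(7) = 5.8377. ✓

I(r) ≈ 5.8377.


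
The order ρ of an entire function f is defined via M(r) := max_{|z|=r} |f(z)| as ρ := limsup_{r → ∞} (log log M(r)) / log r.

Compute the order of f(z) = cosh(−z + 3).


cosh(w) is a linear combination of e^{iw} and e^{−iw} (or e^w, e^{−w} in the hyperbolic case), so |cosh(w)| ≤ e^{|w|}. With w = −z + 3, |w| ≤ 1|z| + 3 = 1r + 3 on |z| = r, giving M(r) ≤ e^{1r + 3}, so ρ ≤ 1. On a suitable ray (z = it for sin/cos; z = t for sinh/cosh, t real → ∞), |cosh(−z + 3)| grows like e^{1|t|}/2, so ρ ≥ 1. Hence ρ = 1.
Therefore ρ = 1.

Order ρ = 1.


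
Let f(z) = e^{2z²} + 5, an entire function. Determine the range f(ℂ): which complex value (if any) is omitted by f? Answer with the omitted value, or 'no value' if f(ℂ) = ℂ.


Little Picard bounds the complement of f(ℂ) to at most one point.
The exponent g(z) = 2z² is a nonconstant polynomial, hence surjective onto ℂ. So e^{g(z)} takes every value in {e^w : w ∈ ℂ} = ℂ ∖ {0}. Adding 5 shifts the range to ℂ ∖ {5}. f omits exactly 5.

Omitted value: 5.


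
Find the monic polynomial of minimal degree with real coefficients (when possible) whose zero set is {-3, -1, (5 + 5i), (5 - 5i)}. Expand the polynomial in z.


The polynomial is p(z) = ∏_{α ∈ S} (z − α), where S = {-3, -1, (5 + 5i), (5 - 5i)}.
Expanding the product yields: p(z) = z^4 -6·z^3 + 13·z^2 + 170·z + 150.
Note conjugate pairs combine to real quadratics: (z − (5+5i))(z − (5−5i)) = z² − 10z + 50.
The resulting polynomial has degree 4 and real coefficients as required.

p(z) = z^4 -6·z^3 + 13·z^2 + 170·z + 150.


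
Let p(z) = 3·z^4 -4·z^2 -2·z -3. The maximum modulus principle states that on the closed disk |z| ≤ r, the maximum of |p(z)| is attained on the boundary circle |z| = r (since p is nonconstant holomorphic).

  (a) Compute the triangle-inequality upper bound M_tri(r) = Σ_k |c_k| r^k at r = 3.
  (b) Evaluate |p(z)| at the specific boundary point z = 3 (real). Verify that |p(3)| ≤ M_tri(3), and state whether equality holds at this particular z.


Coefficients: c_0 = -3, c_1 = -2, c_2 = -4, c_3 = 0, c_4 = 3. Radius r = 3.
Part (a). Triangle bound: M_tri(r) = Σ_k |c_k| r^k
  = |-3|·3^0 + |-2|·3^1 + |-4|·3^2 + |0|·3^3 + |3|·3^4
  = 3 + 6 + 36 + 0 + 243 = 288.
This bounds M(r) := max_{|z|=r} |p(z)| from above; equality holds iff all terms c_k z^k can be made to align in phase at a single z on |z|=r.
Part (b). At z = 3 (real, on the circle |z| = r):
  p(3) = (-3)·3^0 + (-2)·3^1 + (-4)·3^2 + (0)·3^3 + (3)·3^4 = 198.
  |p(3)| = 198.
Check: |p(3)| = 198 ≤ 288 = M_tri(3). ✓ Equality does not hold at z = 3 (the coefficients have mixed signs, so the terms do not all align in phase there).

M_tri(3) = 288; |p(3)| = 198; equality at z=3: no.


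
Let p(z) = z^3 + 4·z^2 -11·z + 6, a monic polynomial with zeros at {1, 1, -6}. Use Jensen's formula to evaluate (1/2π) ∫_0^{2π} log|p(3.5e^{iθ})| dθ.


Zeros: -6, 1, 1; r = 3.5.
Inside |z| < r: 1, 1. Outside (|z| ≥ r): -6.
p(0) = 6, so log|p(0)| = log(6) = 1.7918.
Apply Jensen: I(r) = log|p(0)| + Σ_k log(r/|z_k|), summed over zeros inside |z| < r.
  log(r/|z_k|) for z_k = 1: log(3.5/1) = 1.2528
  log(r/|z_k|) for z_k = 1: log(3.5/1) = 1.2528
  Outside zeros (-6) contribute nothing to the Jensen sum.
Sum over inside zeros: 2.5055.
I(r) = log|p(0)| + (inside sum) = 1.7918 + 2.5055 = 4.2973.
Note: since some zeros are outside |z| ≤ r, the simplified n·log(r) form does NOT apply — only the inside zeros contribute.

I(r) ≈ 4.2973.


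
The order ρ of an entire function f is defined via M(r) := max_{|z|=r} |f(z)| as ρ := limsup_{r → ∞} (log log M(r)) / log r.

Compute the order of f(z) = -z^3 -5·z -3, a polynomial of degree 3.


|f(z)| ≤ Σ|c_k|·r^k = O(r^3) as r → ∞. Polynomial growth is O(e^{r^ε}) for every ε > 0 (since r^3/e^{r^ε} → 0), so ρ ≤ ε for all ε > 0, i.e. ρ = 0. Every nonconstant polynomial has order 0.
Therefore ρ = 0.

Order ρ = 0.


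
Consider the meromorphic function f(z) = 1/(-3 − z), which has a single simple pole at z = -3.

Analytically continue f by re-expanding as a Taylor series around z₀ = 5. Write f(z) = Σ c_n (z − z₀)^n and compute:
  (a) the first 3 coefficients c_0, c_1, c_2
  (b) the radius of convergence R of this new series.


Let w = z − z₀, so z = z₀ + w.
Then -3 − z = -3 − (z₀ + w) = (-3 − z₀) − w = -8 − w.
f(z) = 1/(-8 − w) = (1/(-8)) · 1/(1 − w/(-8)) = Σ_{n≥0} w^n / (-8)^(n+1).
So c_n = 1/(-8)^(n+1):
  c_0 = 1/(-8)^1 = -1/8.
  c_1 = 1/(-8)^2 = 1/64.
  c_2 = 1/(-8)^3 = -1/512.
The series is valid for |w/d| < 1, i.e. |z − z₀| < |d|.
Radius of convergence: R = |-3 − z₀| = |-8| = 8 (distance from z₀ to the singularity z = -3).

c_0 = -1/8, c_1 = 1/64, c_2 = -1/512; R = 8.


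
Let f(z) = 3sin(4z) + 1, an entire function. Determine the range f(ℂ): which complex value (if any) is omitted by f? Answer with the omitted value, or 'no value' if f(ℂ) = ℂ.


Little Picard bounds the complement of f(ℂ) to at most one point.
sin is entire and surjective onto ℂ: for every w ∈ ℂ, sin(ζ) = w has a solution ζ ∈ ℂ (e.g., via the complex inverse arcsin). With ζ = 4z this gives z = ζ/(4). Then 3·sin(4z) takes every value in 3·ℂ = ℂ, and adding 1 is a bijection of ℂ. So f is surjective and omits no value. (Note: only on the real line is sin bounded by [−1, 1].)

Omitted value: no value.


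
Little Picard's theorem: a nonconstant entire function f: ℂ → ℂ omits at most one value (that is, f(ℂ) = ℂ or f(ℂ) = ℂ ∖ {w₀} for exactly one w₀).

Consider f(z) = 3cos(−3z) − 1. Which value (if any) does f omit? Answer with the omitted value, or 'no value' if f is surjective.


Little Picard bounds the complement of f(ℂ) to at most one point.
cos is entire and surjective onto ℂ: for every w ∈ ℂ, cos(ζ) = w has a solution ζ ∈ ℂ (e.g., via the complex inverse arccos). With ζ = −3z this gives z = ζ/(-3). Then 3·cos(−3z) takes every value in 3·ℂ = ℂ, and adding -1 is a bijection of ℂ. So f is surjective and omits no value. (Note: only on the real line is cos bounded by [−1, 1].)

Omitted value: no value.


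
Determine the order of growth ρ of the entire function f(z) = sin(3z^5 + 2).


Write sin(w) = (e^{iw} ± e^{−iw})/(2 or 2i), so |sin(w)| ≤ e^{|w|}. With w = 3z^5 + 2, |w| ≤ 3r^5 + 2 on |z|=r, giving M(r) ≤ e^{3r^5 + 2} and ρ ≤ 5. For the lower bound, choose z on |z|=r with 3z^5 purely imaginary of modulus 3r^5; then |sin(3z^5 + 2)| grows like e^{3r^5}/2, so ρ ≥ 5. Hence ρ = 5.
Therefore ρ = 5.

Order ρ = 5.


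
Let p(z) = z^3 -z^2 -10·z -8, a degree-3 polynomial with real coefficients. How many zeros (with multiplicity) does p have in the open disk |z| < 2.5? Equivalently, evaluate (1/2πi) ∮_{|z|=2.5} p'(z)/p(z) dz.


The zeros of p are: -2, -1, 4.
Their magnitudes are: 2, 1, 4.
Zeros with |z| < R = 2.5: -2, -1.
Count = 2.
By the argument principle, (1/2πi) ∮_{|z|=R} p'(z)/p(z) dz equals exactly this count.

Number of zeros inside |z| < 2.5: 2.


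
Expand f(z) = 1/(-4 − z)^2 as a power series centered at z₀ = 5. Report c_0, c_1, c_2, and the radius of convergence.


Let w = z − z₀, so z = z₀ + w.
Then -4 − z = -4 − (z₀ + w) = (-4 − z₀) − w = -9 − w.
f(z) = 1/(-9 − w)^2 = (1/(-9)^2) · (1 − w/(-9))^{−2}.
By the binomial series (1−u)^{−2} = Σ_{n≥0} C(n+1, 1) u^n for |u|<1, with u = w/(-9):
  c_n = C(n+1, 1) / (-9)^(n+2).
  c_0 = 1/(-9)^2 = 1/81.
  c_1 = 2/(-9)^3 = -2/729.
  c_2 = 3/(-9)^4 = 1/2187.
The series is valid for |w/d| < 1, i.e. |z − z₀| < |d|.
Radius of convergence: R = |-4 − z₀| = |-9| = 9 (distance from z₀ to the singularity z = -4).

c_0 = 1/81, c_1 = -2/729, c_2 = 1/2187; R = 9.


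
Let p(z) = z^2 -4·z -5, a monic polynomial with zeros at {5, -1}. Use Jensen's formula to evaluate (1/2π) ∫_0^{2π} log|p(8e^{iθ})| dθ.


Zeros: -1, 5; r = 8.
Inside |z| < r: -1, 5. Outside (|z| ≥ r): ∅.
p(0) = -5, so log|p(0)| = log(5) = 1.6094.
Apply Jensen: I(r) = log|p(0)| + Σ_k log(r/|z_k|), summed over zeros inside |z| < r.
  log(r/|z_k|) for z_k = 5: log(8/5) = 0.4700
  log(r/|z_k|) for z_k = -1: log(8/1) = 2.0794
Sum over inside zeros: 2.5494.
I(r) = log|p(0)| + (inside sum) = 1.6094 + 2.5494 = 4.1589.
Closed form (all zeros inside, monic): I(r) = n·log(r) = 2·log(8) = 4.1589. ✓

I(r) ≈ 4.1589.


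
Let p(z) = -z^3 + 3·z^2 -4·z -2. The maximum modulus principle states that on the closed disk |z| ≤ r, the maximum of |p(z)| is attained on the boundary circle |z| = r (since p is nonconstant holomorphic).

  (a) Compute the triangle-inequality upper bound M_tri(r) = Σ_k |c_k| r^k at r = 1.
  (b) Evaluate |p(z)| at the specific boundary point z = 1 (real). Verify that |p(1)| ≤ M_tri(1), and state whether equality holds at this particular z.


Coefficients: c_0 = -2, c_1 = -4, c_2 = 3, c_3 = -1. Radius r = 1.
Part (a). Triangle bound: M_tri(r) = Σ_k |c_k| r^k
  = |-2|·1^0 + |-4|·1^1 + |3|·1^2 + |-1|·1^3
  = 2 + 4 + 3 + 1 = 10.
This bounds M(r) := max_{|z|=r} |p(z)| from above; equality holds iff all terms c_k z^k can be made to align in phase at a single z on |z|=r.
Part (b). At z = 1 (real, on the circle |z| = r):
  p(1) = (-2)·1^0 + (-4)·1^1 + (3)·1^2 + (-1)·1^3 = -4.
  |p(1)| = 4.
Check: |p(1)| = 4 ≤ 10 = M_tri(1). ✓ Equality does not hold at z = 1 (the coefficients have mixed signs, so the terms do not all align in phase there).

M_tri(1) = 10; |p(1)| = 4; equality at z=1: no.
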